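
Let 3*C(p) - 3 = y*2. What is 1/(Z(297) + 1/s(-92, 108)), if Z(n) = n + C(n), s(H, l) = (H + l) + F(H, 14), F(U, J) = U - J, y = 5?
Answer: 90/27119 ≈ 0.0033187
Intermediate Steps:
C(p) = 13/3 (C(p) = 1 + (5*2)/3 = 1 + (⅓)*10 = 1 + 10/3 = 13/3)
s(H, l) = -14 + l + 2*H (s(H, l) = (H + l) + (H - 1*14) = (H + l) + (H - 14) = (H + l) + (-14 + H) = -14 + l + 2*H)
Z(n) = 13/3 + n (Z(n) = n + 13/3 = 13/3 + n)
1/(Z(297) + 1/s(-92, 108)) = 1/((13/3 + 297) + 1/(-14 + 108 + 2*(-92))) = 1/(904/3 + 1/(-14 + 108 - 184)) = 1/(904/3 + 1/(-90)) = 1/(904/3 - 1/90) = 1/(27119/90) = 90/27119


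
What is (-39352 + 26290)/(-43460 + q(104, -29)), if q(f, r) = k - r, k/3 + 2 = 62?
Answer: 4354/14417 ≈ 0.30200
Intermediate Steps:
k = 180 (k = -6 + 3*62 = -6 + 186 = 180)
q(f, r) = 180 - r
(-39352 + 26290)/(-43460 + q(104, -29)) = (-39352 + 26290)/(-43460 + (180 - 1*(-29))) = -13062/(-43460 + (180 + 29)) = -13062/(-43460 + 209) = -13062/(-43251) = -13062*(-1/43251) = 4354/14417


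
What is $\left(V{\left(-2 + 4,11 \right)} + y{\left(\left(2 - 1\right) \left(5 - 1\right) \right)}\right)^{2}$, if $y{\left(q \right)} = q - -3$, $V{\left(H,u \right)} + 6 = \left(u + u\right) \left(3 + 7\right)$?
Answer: $48841$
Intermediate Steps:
$V{\left(H,u \right)} = -6 + 20 u$ ($V{\left(H,u \right)} = -6 + \left(u + u\right) \left(3 + 7\right) = -6 + 2 u 10 = -6 + 20 u$)
$y{\left(q \right)} = 3 + q$ ($y{\left(q \right)} = q + 3 = 3 + q$)
$\left(V{\left(-2 + 4,11 \right)} + y{\left(\left(2 - 1\right) \left(5 - 1\right) \right)}\right)^{2} = \left(\left(-6 + 20 \cdot 11\right) + \left(3 + \left(2 - 1\right) \left(5 - 1\right)\right)\right)^{2} = \left(\left(-6 + 220\right) + \left(3 + 1 \cdot 4\right)\right)^{2} = \left(214 + \left(3 + 4\right)\right)^{2} = \left(214 + 7\right)^{2} = 221^{2} = 48841$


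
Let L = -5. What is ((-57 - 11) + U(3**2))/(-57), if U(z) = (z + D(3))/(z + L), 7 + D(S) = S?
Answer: 89/76 ≈ 1.1711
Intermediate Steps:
D(S) = -7 + S
U(z) = (-4 + z)/(-5 + z) (U(z) = (z + (-7 + 3))/(z - 5) = (z - 4)/(-5 + z) = (-4 + z)/(-5 + z))
((-57 - 11) + U(3**2))/(-57) = ((-57 - 11) + (-4 + 3**2)/(-5 + 3**2))/(-57) = (-68 + (-4 + 9)/(-5 + 9))*(-1/57) = (-68 + 5/4)*(-1/57) = -267/4*(-1/57) = 89/76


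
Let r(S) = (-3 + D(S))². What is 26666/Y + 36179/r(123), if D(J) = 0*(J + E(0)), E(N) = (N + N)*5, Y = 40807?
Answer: 1476596447/367263 ≈ 4020.5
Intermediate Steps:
E(N) = 10*N (E(N) = (2*N)*5 = 10*N)
D(J) = 0 (D(J) = 0*(J + 10*0) = 0*(J + 0) = 0*J = 0)
r(S) = 9 (r(S) = (-3 + 0)² = (-3)² = 9)
26666/Y + 36179/r(123) = 26666/40807 + 36179/9 = 1476596447/367263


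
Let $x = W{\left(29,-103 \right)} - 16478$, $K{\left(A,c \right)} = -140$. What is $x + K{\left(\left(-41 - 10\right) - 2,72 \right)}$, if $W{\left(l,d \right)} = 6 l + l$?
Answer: $-16415$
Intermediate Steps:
$W{\left(l,d \right)} = 7 l$
$x = -16275$ ($x = 7 \cdot 29 - 16478 = 203 - 16478 = -16275$)
$x + K{\left(\left(-41 - 10\right) - 2,72 \right)} = -16275 - 140 = -16415$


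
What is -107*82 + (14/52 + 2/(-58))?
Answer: -6615419/754 ≈ -8773.8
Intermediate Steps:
-107*82 + (14/52 + 2/(-58)) = -8774 + (14*(1/52) + 2*(-1/58)) = -8774 + (7/26 - 1/29) = -8774 + 177/754 = -6615419/754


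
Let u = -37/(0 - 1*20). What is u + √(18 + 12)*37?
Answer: 37/20 + 37*√30 ≈ 204.51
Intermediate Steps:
u = 37/20 (u = -37/(0 - 20) = -37/(-20) = -37*(-1/20) = 37/20 ≈ 1.8500)
u + √(18 + 12)*37 = 37/20 + √(18 + 12)*37 = 37/20 + √30*37 = 37/20 + 37*√30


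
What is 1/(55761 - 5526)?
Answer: 1/50235 ≈ 1.9906e-5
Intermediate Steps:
1/(55761 - 5526) = 1/50235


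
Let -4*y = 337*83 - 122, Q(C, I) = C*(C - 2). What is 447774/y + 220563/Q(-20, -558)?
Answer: 1784792249/4084520 ≈ 436.96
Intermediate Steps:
Q(C, I) = C*(-2 + C)
y = -27849/4 (y = -(337*83 - 122)/4 = -(27971 - 122)/4 = -¼*27849 = -27849/4 ≈ -6962.3)
447774/y + 220563/Q(-20, -558) = 447774/(-27849/4) + 220563/((-20*(-2 - 20))) = 447774*(-4/27849) + 220563/((-20*(-22))) = -597032/9283 + 220563/440 = 1784792249/4084520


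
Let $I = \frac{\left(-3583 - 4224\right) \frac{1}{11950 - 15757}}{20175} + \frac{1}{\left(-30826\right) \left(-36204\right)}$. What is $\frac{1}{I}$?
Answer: $\frac{28572543053245800}{2904293369651} \approx 9838.0$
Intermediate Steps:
$I = \frac{2904293369651}{28572543053245800}$ ($I = - \frac{7807}{-3807} \cdot \frac{1}{20175} - - \frac{1}{1116024504} = \left(-7807\right) \left(- \frac{1}{3807}\right) \frac{1}{20175} + \frac{1}{1116024504} = \frac{7807}{3807} \cdot \frac{1}{20175} + \frac{1}{1116024504} = \frac{7807}{76806225} + \frac{1}{1116024504} = \frac{2904293369651}{28572543053245800} \approx 0.00010165$)
$\frac{1}{I} = \frac{1}{\frac{2904293369651}{28572543053245800}} = \frac{28572543053245800}{2904293369651}$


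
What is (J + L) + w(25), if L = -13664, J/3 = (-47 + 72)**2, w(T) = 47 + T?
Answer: -11717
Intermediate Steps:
J = 1875 (J = 3*(-47 + 72)**2 = 3*25**2 = 3*625 = 1875)
(J + L) + w(25) = (1875 - 13664) + (47 + 25) = -11789 + 72 = -11717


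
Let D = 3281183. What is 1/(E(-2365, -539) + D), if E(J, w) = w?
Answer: 1/3280644 ≈ 3.0482e-7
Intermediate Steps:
1/(E(-2365, -539) + D) = 1/(-539 + 3281183) = 1/3280644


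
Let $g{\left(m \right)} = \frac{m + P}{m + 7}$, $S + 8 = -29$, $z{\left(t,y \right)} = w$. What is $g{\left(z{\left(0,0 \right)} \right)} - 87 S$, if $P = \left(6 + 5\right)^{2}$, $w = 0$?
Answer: $\frac{22654}{7} \approx 3236.3$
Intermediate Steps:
$z{\left(t,y \right)} = 0$
$S = -37$ ($S = -8 - 29 = -37$)
$P = 121$ ($P = 11^{2} = 121$)
$g{\left(m \right)} = \frac{121 + m}{7 + m}$ ($g{\left(m \right)} = \frac{m + 121}{m + 7} = \frac{121 + m}{7 + m}$)
$g{\left(z{\left(0,0 \right)} \right)} - 87 S = \frac{121 + 0}{7 + 0} - -3219 = \frac{1}{7} \cdot 121 + 3219 = \frac{121}{7} + 3219 = \frac{22654}{7}$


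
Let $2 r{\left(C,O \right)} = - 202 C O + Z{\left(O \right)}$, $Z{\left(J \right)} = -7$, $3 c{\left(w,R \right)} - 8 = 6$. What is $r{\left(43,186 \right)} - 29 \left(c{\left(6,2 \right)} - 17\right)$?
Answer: $- \frac{4844663}{6} \approx -8.0744 \cdot 10^{5}$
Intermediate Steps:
$c{\left(w,R \right)} = \frac{14}{3}$ ($c{\left(w,R \right)} = \frac{8}{3} + \frac{1}{3} \cdot 6 = \frac{8}{3} + 2 = \frac{14}{3}$)
$r{\left(C,O \right)} = - \frac{7}{2} - 101 C O$ ($r{\left(C,O \right)} = \frac{- 202 C O - 7}{2} = \frac{-7 - 202 C O}{2} = - \frac{7}{2} - 101 C O$)
$r{\left(43,186 \right)} - 29 \left(c{\left(6,2 \right)} - 17\right) = \left(- \frac{7}{2} - 4343 \cdot 186\right) - 29 \left(\frac{14}{3} - 17\right) = \left(- \frac{7}{2} - 807798\right) - 29 \left(- \frac{37}{3}\right) = - \frac{1615603}{2} - - \frac{1073}{3} = - \frac{1615603}{2} + \frac{1073}{3} = - \frac{4844663}{6}$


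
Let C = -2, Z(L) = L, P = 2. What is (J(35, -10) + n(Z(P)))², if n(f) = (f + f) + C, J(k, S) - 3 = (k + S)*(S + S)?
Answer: 245025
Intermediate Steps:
J(k, S) = 3 + 2*S*(S + k) (J(k, S) = 3 + (k + S)*(S + S) = 3 + (S + k)*(2*S) = 3 + 2*S*(S + k))
n(f) = -2 + 2*f (n(f) = (f + f) - 2 = 2*f - 2 = -2 + 2*f)
(J(35, -10) + n(Z(P)))² = ((3 + 2*(-10)² + 2*(-10)*35) + (-2 + 2*2))² = ((3 + 2*100 - 700) + (-2 + 4))² = ((3 + 200 - 700) + 2)² = (-497 + 2)² = (-495)² = 245025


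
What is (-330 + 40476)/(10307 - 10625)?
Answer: -6691/53 ≈ -126.25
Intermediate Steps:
(-330 + 40476)/(10307 - 10625) = 40146/(-318) = 40146*(-1/318) = -6691/53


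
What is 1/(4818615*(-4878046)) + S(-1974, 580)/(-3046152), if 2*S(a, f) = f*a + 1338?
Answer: 2240031804046489873/11933516547062422680 ≈ 0.18771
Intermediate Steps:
S(a, f) = 669 + a*f/2 (S(a, f) = (f*a + 1338)/2 = (a*f + 1338)/2 = (1338 + a*f)/2 = 669 + a*f/2)
1/(4818615*(-4878046)) + S(-1974, 580)/(-3046152) = 1/(4818615*(-4878046)) + (669 + (1/2)*(-1974)*580)/(-3046152) = (1/4818615)*(-1/4878046) + (669 - 572460)*(-1/3046152) = -1/23505425626290 - 571791*(-1/3046152) = -1/23505425626290 + 190597/1015384 = 2240031804046489873/11933516547062422680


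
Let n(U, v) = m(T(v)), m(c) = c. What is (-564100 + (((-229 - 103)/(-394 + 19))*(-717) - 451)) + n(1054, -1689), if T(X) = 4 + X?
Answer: -70858848/125 ≈ -5.6687e+5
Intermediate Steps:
n(U, v) = 4 + v
(-564100 + (((-229 - 103)/(-394 + 19))*(-717) - 451)) + n(1054, -1689) = (-564100 + (((-229 - 103)/(-394 + 19))*(-717) - 451)) + (4 - 1689) = (-564100 + (-332/(-375)*(-717) - 451)) - 1685 = (-564100 + (-332*(-1/375)*(-717) - 451)) - 1685 = (-564100 + ((332/375)*(-717) - 451)) - 1685 = (-564100 + (-79348/125 - 451)) - 1685 = (-564100 - 135723/125) - 1685 = -70648223/125 - 1685 = -70858848/125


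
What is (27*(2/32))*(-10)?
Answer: -135/8 ≈ -16.875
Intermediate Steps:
(27*(2/32))*(-10) = (27*(2*(1/32)))*(-10) = (27*(1/16))*(-10) = (27/16)*(-10) = -135/8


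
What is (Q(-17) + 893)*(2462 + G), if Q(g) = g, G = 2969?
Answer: 4757556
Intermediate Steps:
(Q(-17) + 893)*(2462 + G) = (-17 + 893)*(2462 + 2969) = 876*5431 = 4757556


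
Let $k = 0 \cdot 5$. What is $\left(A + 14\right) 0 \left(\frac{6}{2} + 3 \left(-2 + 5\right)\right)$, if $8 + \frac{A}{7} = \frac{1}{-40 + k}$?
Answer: $0$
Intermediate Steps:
$k = 0$
$A = - \frac{2247}{40}$ ($A = -56 + \frac{7}{-40 + 0} = -56 + \frac{7}{-40} = -56 + 7 \left(- \frac{1}{40}\right) = -56 - \frac{7}{40} = - \frac{2247}{40} \approx -56.175$)
$\left(A + 14\right) 0 \left(\frac{6}{2} + 3 \left(-2 + 5\right)\right) = \left(- \frac{2247}{40} + 14\right) 0 \left(\frac{6}{2} + 3 \left(-2 + 5\right)\right) = - \frac{1687 \cdot 0 \left(6 \cdot \frac{1}{2} + 3 \cdot 3\right)}{40} = - \frac{1687 \cdot 0 \left(3 + 9\right)}{40} = - \frac{1687 \cdot 0 \cdot 12}{40} = \left(- \frac{1687}{40}\right) 0 = 0$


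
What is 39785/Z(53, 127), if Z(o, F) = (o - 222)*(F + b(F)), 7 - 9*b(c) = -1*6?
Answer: -358065/195364 ≈ -1.8328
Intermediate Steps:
b(c) = 13/9 (b(c) = 7/9 - (-1)*6/9 = 7/9 - ⅑*(-6) = 7/9 + ⅔ = 13/9)
Z(o, F) = (-222 + o)*(13/9 + F) (Z(o, F) = (o - 222)*(F + 13/9) = (-222 + o)*(13/9 + F))
39785/Z(53, 127) = 39785/(-962/3 - 222*127 + (13/9)*53 + 127*53) = 39785/(-962/3 - 28194 + 689/9 + 6731) = 39785/(-195364/9) = 39785*(-9/195364) = -358065/195364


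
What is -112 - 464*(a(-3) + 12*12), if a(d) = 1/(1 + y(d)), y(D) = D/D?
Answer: -67160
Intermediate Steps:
y(D) = 1
a(d) = ½ (a(d) = 1/(1 + 1) = 1/2 = ½)
-112 - 464*(a(-3) + 12*12) = -112 - 464*(½ + 12*12) = -112 - 464*(½ + 144) = -112 - 464*289/2 = -112 - 67048 = -67160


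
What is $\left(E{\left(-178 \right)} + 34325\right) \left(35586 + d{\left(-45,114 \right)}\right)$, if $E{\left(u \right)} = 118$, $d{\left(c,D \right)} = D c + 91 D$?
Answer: $1406307690$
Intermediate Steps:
$d{\left(c,D \right)} = 91 D + D c$
$\left(E{\left(-178 \right)} + 34325\right) \left(35586 + d{\left(-45,114 \right)}\right) = \left(118 + 34325\right) \left(35586 + 114 \left(91 - 45\right)\right) = 34443 \left(35586 + 114 \cdot 46\right) = 34443 \left(35586 + 5244\right) = 34443 \cdot 40830 = 1406307690$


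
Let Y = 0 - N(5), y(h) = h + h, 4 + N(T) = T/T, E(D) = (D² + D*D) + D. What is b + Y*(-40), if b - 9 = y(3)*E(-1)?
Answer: -105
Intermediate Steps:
E(D) = D + 2*D² (E(D) = (D² + D²) + D = 2*D² + D = D + 2*D²)
N(T) = -3 (N(T) = -4 + T/T = -4 + 1 = -3)
y(h) = 2*h
b = 15 (b = 9 + (2*3)*(-(1 + 2*(-1))) = 9 + 6*(-(1 - 2)) = 9 + 6*(-1*(-1)) = 9 + 6*1 = 9 + 6 = 15)
Y = 3 (Y = 0 - 1*(-3) = 0 + 3 = 3)
b + Y*(-40) = 15 + 3*(-40) = 15 - 120 = -105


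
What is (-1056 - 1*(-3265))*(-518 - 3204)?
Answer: -8221898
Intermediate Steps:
(-1056 - 1*(-3265))*(-518 - 3204) = (-1056 + 3265)*(-3722) = 2209*(-3722) = -8221898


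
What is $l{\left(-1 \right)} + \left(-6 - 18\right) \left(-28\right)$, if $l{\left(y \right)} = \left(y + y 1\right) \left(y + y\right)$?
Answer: $676$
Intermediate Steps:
$l{\left(y \right)} = 4 y^{2}$ ($l{\left(y \right)} = \left(y + y\right) 2 y = 2 y 2 y = 4 y^{2}$)
$l{\left(-1 \right)} + \left(-6 - 18\right) \left(-28\right) = 4 \left(-1\right)^{2} + \left(-6 - 18\right) \left(-28\right) = 4 \cdot 1 - -672 = 4 + 672 = 676$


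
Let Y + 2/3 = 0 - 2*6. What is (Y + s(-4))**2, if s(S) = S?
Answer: 2500/9 ≈ 277.78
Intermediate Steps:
Y = -38/3 (Y = -2/3 + (0 - 2*6) = -2/3 + (0 - 12) = -2/3 - 12 = -38/3 ≈ -12.667)
(Y + s(-4))**2 = (-38/3 - 4)**2 = (-50/3)**2 = 2500/9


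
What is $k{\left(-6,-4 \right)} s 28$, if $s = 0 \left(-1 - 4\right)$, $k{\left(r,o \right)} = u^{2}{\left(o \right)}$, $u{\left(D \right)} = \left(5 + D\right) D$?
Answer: $0$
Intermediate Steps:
$u{\left(D \right)} = D \left(5 + D\right)$
$k{\left(r,o \right)} = o^{2} \left(5 + o\right)^{2}$ ($k{\left(r,o \right)} = \left(o \left(5 + o\right)\right)^{2} = o^{2} \left(5 + o\right)^{2}$)
$s = 0$ ($s = 0 \left(-5\right) = 0$)
$k{\left(-6,-4 \right)} s 28 = \left(-4\right)^{2} \left(5 - 4\right)^{2} \cdot 0 \cdot 28 = 16 \cdot 1^{2} \cdot 0 \cdot 28 = 16 \cdot 1 \cdot 0 \cdot 28 = 16 \cdot 0 \cdot 28 = 0 \cdot 28 = 0$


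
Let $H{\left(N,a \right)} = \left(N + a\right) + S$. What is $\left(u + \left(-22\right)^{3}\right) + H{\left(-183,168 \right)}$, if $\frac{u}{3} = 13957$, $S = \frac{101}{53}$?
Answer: $\frac{1654125}{53} \approx 31210.0$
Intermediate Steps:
$S = \frac{101}{53}$ ($S = 101 \cdot \frac{1}{53} = \frac{101}{53} \approx 1.9057$)
$H{\left(N,a \right)} = \frac{101}{53} + N + a$ ($H{\left(N,a \right)} = \left(N + a\right) + \frac{101}{53} = \frac{101}{53} + N + a$)
$u = 41871$ ($u = 3 \cdot 13957 = 41871$)
$\left(u + \left(-22\right)^{3}\right) + H{\left(-183,168 \right)} = \left(41871 + \left(-22\right)^{3}\right) + \left(\frac{101}{53} - 183 + 168\right) = \left(41871 - 10648\right) - \frac{694}{53} = 31223 - \frac{694}{53} = \frac{1654125}{53}$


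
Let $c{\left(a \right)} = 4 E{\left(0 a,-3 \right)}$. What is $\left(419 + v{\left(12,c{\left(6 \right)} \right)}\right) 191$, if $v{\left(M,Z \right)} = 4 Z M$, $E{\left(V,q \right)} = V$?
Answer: $80029$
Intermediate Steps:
$c{\left(a \right)} = 0$ ($c{\left(a \right)} = 4 \cdot 0 a = 4 \cdot 0 = 0$)
$v{\left(M,Z \right)} = 4 M Z$
$\left(419 + v{\left(12,c{\left(6 \right)} \right)}\right) 191 = \left(419 + 4 \cdot 12 \cdot 0\right) 191 = \left(419 + 0\right) 191 = 419 \cdot 191 = 80029$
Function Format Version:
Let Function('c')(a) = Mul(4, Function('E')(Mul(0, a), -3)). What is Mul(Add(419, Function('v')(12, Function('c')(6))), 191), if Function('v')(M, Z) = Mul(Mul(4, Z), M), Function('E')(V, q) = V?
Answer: 80029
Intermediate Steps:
Function('c')(a) = 0 (Function('c')(a) = Mul(4, Mul(0, a)) = Mul(4, 0) = 0)
Function('v')(M, Z) = Mul(4, M, Z)
Mul(Add(419, Function('v')(12, Function('c')(6))), 191) = Mul(Add(419, Mul(4, 12, 0)), 191) = Mul(Add(419, 0), 191) = Mul(419, 191) = 80029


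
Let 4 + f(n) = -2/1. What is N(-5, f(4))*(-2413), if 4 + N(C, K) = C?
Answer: 21717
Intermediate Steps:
f(n) = -6 (f(n) = -4 - 2/1 = -4 - 2*1 = -4 - 2 = -6)
N(C, K) = -4 + C
N(-5, f(4))*(-2413) = (-4 - 5)*(-2413) = -9*(-2413) = 21717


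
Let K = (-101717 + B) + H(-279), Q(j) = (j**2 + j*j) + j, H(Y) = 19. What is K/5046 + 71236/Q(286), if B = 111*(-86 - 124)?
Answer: -50824758/2088203 ≈ -24.339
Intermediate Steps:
B = -23310 (B = 111*(-210) = -23310)
Q(j) = j + 2*j**2 (Q(j) = (j**2 + j**2) + j = 2*j**2 + j = j + 2*j**2)
K = -125008 (K = (-101717 - 23310) + 19 = -125027 + 19 = -125008)
K/5046 + 71236/Q(286) = -125008/5046 + 71236/((286*(1 + 2*286))) = -125008*1/5046 + 71236/((286*(1 + 572))) = -62504/2523 + 71236/((286*573)) = -62504/2523 + 71236/163878 = -62504/2523 + 71236*(1/163878) = -62504/2523 + 3238/7449 = -50824758/2088203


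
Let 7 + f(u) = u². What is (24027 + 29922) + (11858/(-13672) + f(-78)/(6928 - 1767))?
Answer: 1903363816407/35280596 ≈ 53949.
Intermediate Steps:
f(u) = -7 + u²
(24027 + 29922) + (11858/(-13672) + f(-78)/(6928 - 1767)) = (24027 + 29922) + (11858/(-13672) + (-7 + (-78)²)/(6928 - 1767)) = 53949 + (11858*(-1/13672) + (-7 + 6084)/5161) = 53949 + (-5929/6836 + 6077*(1/5161)) = 53949 + (-5929/6836 + 6077/5161) = 53949 + 10942803/35280596 = 1903363816407/35280596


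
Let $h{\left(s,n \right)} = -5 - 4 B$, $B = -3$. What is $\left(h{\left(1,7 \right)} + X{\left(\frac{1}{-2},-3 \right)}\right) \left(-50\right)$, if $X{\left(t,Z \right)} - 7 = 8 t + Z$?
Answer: $-350$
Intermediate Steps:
$h{\left(s,n \right)} = 7$ ($h{\left(s,n \right)} = -5 - -12 = -5 + 12 = 7$)
$X{\left(t,Z \right)} = 7 + Z + 8 t$ ($X{\left(t,Z \right)} = 7 + \left(8 t + Z\right) = 7 + \left(Z + 8 t\right) = 7 + Z + 8 t$)
$\left(h{\left(1,7 \right)} + X{\left(\frac{1}{-2},-3 \right)}\right) \left(-50\right) = \left(7 + \left(7 - 3 + \frac{8}{-2}\right)\right) \left(-50\right) = \left(7 + \left(7 - 3 + 8 \left(- \frac{1}{2}\right)\right)\right) \left(-50\right) = \left(7 - 0\right) \left(-50\right) = \left(7 + 0\right) \left(-50\right) = 7 \left(-50\right) = -350$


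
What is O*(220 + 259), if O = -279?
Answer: -133641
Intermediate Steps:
O*(220 + 259) = -279*(220 + 259) = -279*479 = -133641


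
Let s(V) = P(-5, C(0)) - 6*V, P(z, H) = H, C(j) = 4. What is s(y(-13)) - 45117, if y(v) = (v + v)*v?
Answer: -47141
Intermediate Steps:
y(v) = 2*v**2 (y(v) = (2*v)*v = 2*v**2)
s(V) = 4 - 6*V
s(y(-13)) - 45117 = (4 - 12*(-13)**2) - 45117 = (4 - 12*169) - 45117 = (4 - 6*338) - 45117 = (4 - 2028) - 45117 = -2024 - 45117 = -47141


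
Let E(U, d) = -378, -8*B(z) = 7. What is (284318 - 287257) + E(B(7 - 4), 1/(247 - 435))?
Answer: -3317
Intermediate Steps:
B(z) = -7/8 (B(z) = -1/8*7 = -7/8)
(284318 - 287257) + E(B(7 - 4), 1/(247 - 435)) = (284318 - 287257) - 378 = -2939 - 378 = -3317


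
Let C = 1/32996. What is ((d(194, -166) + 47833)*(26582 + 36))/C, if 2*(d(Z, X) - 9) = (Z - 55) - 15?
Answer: 42073485741312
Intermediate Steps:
d(Z, X) = -26 + Z/2 (d(Z, X) = 9 + ((Z - 55) - 15)/2 = 9 + ((-55 + Z) - 15)/2 = 9 + (-70 + Z)/2 = 9 + (-35 + Z/2) = -26 + Z/2)
C = 1/32996 ≈ 3.0307e-5
((d(194, -166) + 47833)*(26582 + 36))/C = (((-26 + (½)*194) + 47833)*(26582 + 36))/(1/32996) = (((-26 + 97) + 47833)*26618)*32996 = ((71 + 47833)*26618)*32996 = (47904*26618)*32996 = 1275108672*32996 = 42073485741312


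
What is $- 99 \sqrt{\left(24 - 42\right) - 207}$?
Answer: $- 1485 i \approx - 1485.0 i$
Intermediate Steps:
$- 99 \sqrt{\left(24 - 42\right) - 207} = - 99 \sqrt{-18 - 207} = - 99 \sqrt{-225} = - 99 \cdot 15 i = - 1485 i$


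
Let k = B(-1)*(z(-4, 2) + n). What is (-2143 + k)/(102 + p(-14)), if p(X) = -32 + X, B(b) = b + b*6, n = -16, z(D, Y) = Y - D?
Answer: -2073/56 ≈ -37.018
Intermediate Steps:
B(b) = 7*b (B(b) = b + 6*b = 7*b)
k = 70 (k = (7*(-1))*((2 - 1*(-4)) - 16) = -7*((2 + 4) - 16) = -7*(6 - 16) = -7*(-10) = 70)
(-2143 + k)/(102 + p(-14)) = (-2143 + 70)/(102 + (-32 - 14)) = -2073/(102 - 46) = -2073/56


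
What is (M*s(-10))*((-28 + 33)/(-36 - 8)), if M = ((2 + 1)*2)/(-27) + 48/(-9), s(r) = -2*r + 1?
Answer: 875/66 ≈ 13.258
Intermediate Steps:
s(r) = 1 - 2*r
M = -50/9 (M = (3*2)*(-1/27) + 48*(-⅑) = 6*(-1/27) - 16/3 = -2/9 - 16/3 = -50/9 ≈ -5.5556)
(M*s(-10))*((-28 + 33)/(-36 - 8)) = (-50*(1 - 2*(-10))/9)*((-28 + 33)/(-36 - 8)) = (-50*(1 + 20)/9)*(5/(-44)) = (-50/9*21)*(5*(-1/44)) = -350/3*(-5/44) = 875/66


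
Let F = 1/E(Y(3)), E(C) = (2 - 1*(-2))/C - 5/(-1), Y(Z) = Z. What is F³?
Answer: 27/6859 ≈ 0.0039364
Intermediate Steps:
E(C) = 5 + 4/C (E(C) = (2 + 2)/C - 5*(-1) = 4/C + 5 = 5 + 4/C)
F = 3/19 (F = 1/(5 + 4/3) = 1/(19/3) = 3/19 ≈ 0.15789)
F³ = (3/19)³ = 27/6859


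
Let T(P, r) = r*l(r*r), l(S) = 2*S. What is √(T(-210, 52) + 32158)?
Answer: √313374 ≈ 559.80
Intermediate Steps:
T(P, r) = 2*r³ (T(P, r) = r*(2*(r*r)) = r*(2*r²) = 2*r³)
√(T(-210, 52) + 32158) = √(2*52³ + 32158) = √(2*140608 + 32158) = √(281216 + 32158) = √313374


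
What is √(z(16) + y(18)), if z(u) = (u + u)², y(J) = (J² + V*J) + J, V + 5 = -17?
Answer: √970 ≈ 31.145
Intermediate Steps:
V = -22 (V = -5 - 17 = -22)
y(J) = J² - 21*J (y(J) = (J² - 22*J) + J = J² - 21*J)
z(u) = 4*u² (z(u) = (2*u)² = 4*u²)
√(z(16) + y(18)) = √(4*16² + 18*(-21 + 18)) = √(4*256 + 18*(-3)) = √(1024 - 54) = √970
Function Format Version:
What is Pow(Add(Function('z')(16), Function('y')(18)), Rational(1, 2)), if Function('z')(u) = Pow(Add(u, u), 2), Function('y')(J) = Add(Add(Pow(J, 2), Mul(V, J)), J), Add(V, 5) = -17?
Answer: Pow(970, Rational(1, 2)) ≈ 31.145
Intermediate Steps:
V = -22 (V = Add(-5, -17) = -22)
Function('y')(J) = Add(Pow(J, 2), Mul(-21, J)) (Function('y')(J) = Add(Add(Pow(J, 2), Mul(-22, J)), J) = Add(Pow(J, 2), Mul(-21, J)))
Function('z')(u) = Mul(4, Pow(u, 2)) (Function('z')(u) = Pow(Mul(2, u), 2) = Mul(4, Pow(u, 2)))
Pow(Add(Function('z')(16), Function('y')(18)), Rational(1, 2)) = Pow(Add(Mul(4, Pow(16, 2)), Mul(18, Add(-21, 18))), Rational(1, 2)) = Pow(Add(Mul(4, 256), Mul(18, -3)), Rational(1, 2)) = Pow(Add(1024, -54), Rational(1, 2)) = Pow(970, Rational(1, 2))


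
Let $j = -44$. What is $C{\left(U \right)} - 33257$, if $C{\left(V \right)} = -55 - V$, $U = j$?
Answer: $-33268$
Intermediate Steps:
$U = -44$
$C{\left(U \right)} - 33257 = \left(-55 - -44\right) - 33257 = \left(-55 + 44\right) - 33257 = -11 - 33257 = -33268$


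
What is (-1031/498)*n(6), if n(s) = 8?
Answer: -4124/249 ≈ -16.562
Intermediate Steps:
(-1031/498)*n(6) = -1031/498*8 = -4124/249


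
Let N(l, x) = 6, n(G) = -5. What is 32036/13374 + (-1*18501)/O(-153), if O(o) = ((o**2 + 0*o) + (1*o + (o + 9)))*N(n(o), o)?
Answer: 77686367/34344432 ≈ 2.2620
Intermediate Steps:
O(o) = 54 + 6*o**2 + 12*o (O(o) = ((o**2 + 0*o) + (1*o + (o + 9)))*6 = ((o**2 + 0) + (o + (9 + o)))*6 = (o**2 + (9 + 2*o))*6 = (9 + o**2 + 2*o)*6 = 54 + 6*o**2 + 12*o)
32036/13374 + (-1*18501)/O(-153) = 32036/13374 + (-1*18501)/(54 + 6*(-153)**2 + 12*(-153)) = 32036*(1/13374) - 18501/(54 + 6*23409 - 1836) = 16018/6687 - 18501/(54 + 140454 - 1836) = 16018/6687 - 18501/138672 = 16018/6687 - 18501*1/138672 = 16018/6687 - 6167/46224 = 77686367/34344432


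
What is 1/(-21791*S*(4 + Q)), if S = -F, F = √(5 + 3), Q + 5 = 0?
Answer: -√2/87164 ≈ -1.6225e-5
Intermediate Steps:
Q = -5 (Q = -5 + 0 = -5)
F = 2*√2 (F = √8 = 2*√2 ≈ 2.8284)
S = -2*√2 ≈ -2.8284
1/(-21791*S*(4 + Q)) = 1/(-21791*(-2*√2)*(4 - 5)) = 1/(-21791*(-2*√2)*(-1)) = 1/(-43582*√2) = -√2/87164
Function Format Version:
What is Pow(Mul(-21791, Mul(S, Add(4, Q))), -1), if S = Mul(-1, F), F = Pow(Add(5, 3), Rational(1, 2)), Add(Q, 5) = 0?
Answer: Mul(Rational(-1, 87164), Pow(2, Rational(1, 2))) ≈ -1.6225e-5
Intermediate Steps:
Q = -5 (Q = Add(-5, 0) = -5)
F = Mul(2, Pow(2, Rational(1, 2))) (F = Pow(8, Rational(1, 2)) = Mul(2, Pow(2, Rational(1, 2))) ≈ 2.8284)
S = Mul(-2, Pow(2, Rational(1, 2))) (S = Mul(-1, Mul(2, Pow(2, Rational(1, 2)))) = Mul(-2, Pow(2, Rational(1, 2))) ≈ -2.8284)
Pow(Mul(-21791, Mul(S, Add(4, Q))), -1) = Pow(Mul(-21791, Mul(Mul(-2, Pow(2, Rational(1, 2))), Add(4, -5))), -1) = Pow(Mul(-21791, Mul(Mul(-2, Pow(2, Rational(1, 2))), -1)), -1) = Pow(Mul(-21791, Mul(2, Pow(2, Rational(1, 2)))), -1) = Pow(Mul(-43582, Pow(2, Rational(1, 2))), -1) = Mul(Rational(-1, 87164), Pow(2, Rational(1, 2)))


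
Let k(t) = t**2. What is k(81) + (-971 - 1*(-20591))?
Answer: 26181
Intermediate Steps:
k(81) + (-971 - 1*(-20591)) = 81**2 + (-971 - 1*(-20591)) = 6561 + (-971 + 20591) = 6561 + 19620 = 26181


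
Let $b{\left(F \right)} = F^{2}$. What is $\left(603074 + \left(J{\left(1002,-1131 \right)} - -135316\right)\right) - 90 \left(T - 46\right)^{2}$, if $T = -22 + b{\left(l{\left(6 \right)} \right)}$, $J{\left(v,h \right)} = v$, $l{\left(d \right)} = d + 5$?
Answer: $486582$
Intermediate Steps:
$l{\left(d \right)} = 5 + d$
$T = 99$ ($T = -22 + \left(5 + 6\right)^{2} = -22 + 11^{2} = -22 + 121 = 99$)
$\left(603074 + \left(J{\left(1002,-1131 \right)} - -135316\right)\right) - 90 \left(T - 46\right)^{2} = \left(603074 + \left(1002 - -135316\right)\right) - 90 \left(99 - 46\right)^{2} = \left(603074 + \left(1002 + 135316\right)\right) - 90 \cdot 53^{2} = \left(603074 + 136318\right) - 252810 = 739392 - 252810 = 486582$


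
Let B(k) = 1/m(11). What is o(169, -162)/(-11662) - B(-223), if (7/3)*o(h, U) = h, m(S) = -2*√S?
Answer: -507/81634 + √11/22 ≈ 0.14455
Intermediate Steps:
o(h, U) = 3*h/7
B(k) = -√11/22 (B(k) = 1/(-2*√11) = -√11/22)
o(169, -162)/(-11662) - B(-223) = ((3/7)*169)/(-11662) - (-1)*√11/22 = (507/7)*(-1/11662) + √11/22 = -507/81634 + √11/22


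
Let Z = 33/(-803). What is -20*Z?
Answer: 60/73 ≈ 0.82192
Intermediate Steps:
Z = -3/73 (Z = 33*(-1/803) = -3/73 ≈ -0.041096)
-20*Z = -20*(-3/73) = 60/73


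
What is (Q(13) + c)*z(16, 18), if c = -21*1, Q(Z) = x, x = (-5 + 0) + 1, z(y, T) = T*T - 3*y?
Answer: -6900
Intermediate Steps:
z(y, T) = T² - 3*y
x = -4 (x = -5 + 1 = -4)
Q(Z) = -4
c = -21
(Q(13) + c)*z(16, 18) = (-4 - 21)*(18² - 3*16) = -25*(324 - 48) = -25*276 = -6900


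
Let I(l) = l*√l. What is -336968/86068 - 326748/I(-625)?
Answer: -84242/21517 - 326748*I/15625 ≈ -3.9151 - 20.912*I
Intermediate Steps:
I(l) = l^(3/2)
-336968/86068 - 326748/I(-625) = -336968/86068 - 326748*I/15625 = -336968*1/86068 - 326748*I/15625 = -84242/21517 - 326748*I/15625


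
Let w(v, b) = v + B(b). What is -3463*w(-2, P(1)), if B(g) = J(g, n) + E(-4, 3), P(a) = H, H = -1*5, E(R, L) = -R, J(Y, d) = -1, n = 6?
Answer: -3463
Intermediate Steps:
H = -5
P(a) = -5
B(g) = 3 (B(g) = -1 - 1*(-4) = -1 + 4 = 3)
w(v, b) = 3 + v (w(v, b) = v + 3 = 3 + v)
-3463*w(-2, P(1)) = -3463*(3 - 2) = -3463*1 = -3463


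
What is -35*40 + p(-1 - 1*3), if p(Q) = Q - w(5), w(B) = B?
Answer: -1409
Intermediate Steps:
p(Q) = -5 + Q (p(Q) = Q - 1*5 = Q - 5 = -5 + Q)
-35*40 + p(-1 - 1*3) = -35*40 + (-5 + (-1 - 1*3)) = -1400 + (-5 + (-1 - 3)) = -1400 + (-5 - 4) = -1400 - 9 = -1409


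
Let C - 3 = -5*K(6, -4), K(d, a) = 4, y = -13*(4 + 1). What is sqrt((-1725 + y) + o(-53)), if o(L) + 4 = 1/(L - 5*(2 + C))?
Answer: I*sqrt(868274)/22 ≈ 42.355*I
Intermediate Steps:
y = -65 (y = -13*5 = -65)
C = -17 (C = 3 - 5*4 = 3 - 20 = -17)
o(L) = -4 + 1/(75 + L) (o(L) = -4 + 1/(L - 5*(2 - 17)) = -4 + 1/(L - 5*(-15)) = -4 + 1/(L + 75) = -4 + 1/(75 + L))
sqrt((-1725 + y) + o(-53)) = sqrt((-1725 - 65) + (-299 - 4*(-53))/(75 - 53)) = sqrt(-1790 + (-299 + 212)/22) = sqrt(-1790 + (1/22)*(-87)) = sqrt(-1790 - 87/22) = sqrt(-39467/22) = I*sqrt(868274)/22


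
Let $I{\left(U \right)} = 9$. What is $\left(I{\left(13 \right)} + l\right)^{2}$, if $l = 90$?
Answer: $9801$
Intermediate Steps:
$\left(I{\left(13 \right)} + l\right)^{2} = \left(9 + 90\right)^{2} = 99^{2} = 9801$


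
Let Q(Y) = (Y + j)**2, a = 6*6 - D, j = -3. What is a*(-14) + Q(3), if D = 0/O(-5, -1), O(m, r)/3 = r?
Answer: -504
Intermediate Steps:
O(m, r) = 3*r
D = 0 (D = 0/((3*(-1))) = 0/(-3) = 0*(-1/3) = 0)
a = 36 (a = 6*6 - 1*0 = 36 + 0 = 36)
Q(Y) = (-3 + Y)**2 (Q(Y) = (Y - 3)**2 = (-3 + Y)**2)
a*(-14) + Q(3) = 36*(-14) + (-3 + 3)**2 = -504 + 0**2 = -504 + 0 = -504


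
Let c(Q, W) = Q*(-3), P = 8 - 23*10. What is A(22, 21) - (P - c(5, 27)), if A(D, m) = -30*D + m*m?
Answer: -12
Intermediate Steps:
A(D, m) = m**2 - 30*D (A(D, m) = -30*D + m**2 = m**2 - 30*D)
P = -222 (P = 8 - 230 = -222)
c(Q, W) = -3*Q
A(22, 21) - (P - c(5, 27)) = (21**2 - 30*22) - (-222 - (-3)*5) = (441 - 660) - (-222 - 1*(-15)) = -219 - (-222 + 15) = -219 - 1*(-207) = -219 + 207 = -12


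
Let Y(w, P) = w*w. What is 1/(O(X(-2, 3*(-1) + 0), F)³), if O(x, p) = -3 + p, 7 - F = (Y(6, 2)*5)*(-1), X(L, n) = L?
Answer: 1/6229504 ≈ 1.6053e-7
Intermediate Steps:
Y(w, P) = w²
F = 187 (F = 7 - 6²*5*(-1) = 7 - 36*5*(-1) = 7 - 180*(-1) = 7 - 1*(-180) = 7 + 180 = 187)
1/(O(X(-2, 3*(-1) + 0), F)³) = 1/((-3 + 187)³) = 1/(184³) = 1/6229504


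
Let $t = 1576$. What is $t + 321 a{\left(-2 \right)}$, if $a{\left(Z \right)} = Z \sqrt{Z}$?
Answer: $1576 - 642 i \sqrt{2} \approx 1576.0 - 907.92 i$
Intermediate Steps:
$a{\left(Z \right)} = Z^{\frac{3}{2}}$
$t + 321 a{\left(-2 \right)} = 1576 + 321 \left(-2\right)^{\frac{3}{2}} = 1576 + 321 \left(- 2 i \sqrt{2}\right) = 1576 - 642 i \sqrt{2}$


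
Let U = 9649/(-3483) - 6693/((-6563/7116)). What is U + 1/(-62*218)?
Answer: 2241261834226843/308961284364 ≈ 7254.2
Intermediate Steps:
U = 165822866017/22858929 (U = 9649*(-1/3483) - 6693/((-6563*1/7116)) = -9649/3483 - 6693/(-6563/7116) = -9649/3483 - 6693*(-7116/6563) = -9649/3483 + 47627388/6563 = 165822866017/22858929 ≈ 7254.2)
U + 1/(-62*218) = 165822866017/22858929 + 1/(-62*218) = 165822866017/22858929 + 1/(-13516) = 165822866017/22858929 - 1/13516 = 2241261834226843/308961284364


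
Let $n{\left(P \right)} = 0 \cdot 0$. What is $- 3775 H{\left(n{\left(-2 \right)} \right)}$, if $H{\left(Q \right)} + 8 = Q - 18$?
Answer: $98150$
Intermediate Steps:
$n{\left(P \right)} = 0$
$H{\left(Q \right)} = -26 + Q$ ($H{\left(Q \right)} = -8 + \left(Q - 18\right) = -8 + \left(-18 + Q\right) = -26 + Q$)
$- 3775 H{\left(n{\left(-2 \right)} \right)} = - 3775 \left(-26 + 0\right) = \left(-3775\right) \left(-26\right) = 98150$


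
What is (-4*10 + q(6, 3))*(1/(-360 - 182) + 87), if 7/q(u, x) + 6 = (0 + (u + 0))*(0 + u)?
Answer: -56253529/16260 ≈ -3459.6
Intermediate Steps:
q(u, x) = 7/(-6 + u²) (q(u, x) = 7/(-6 + (0 + (u + 0))*(0 + u)) = 7/(-6 + (0 + u)*u) = 7/(-6 + u*u) = 7/(-6 + u²))
(-4*10 + q(6, 3))*(1/(-360 - 182) + 87) = (-4*10 + 7/(-6 + 6²))*(1/(-360 - 182) + 87) = (-40 + 7/(-6 + 36))*(1/(-542) + 87) = (-40 + 7/30)*(-1/542 + 87) = (-40 + 7*(1/30))*(47153/542) = (-40 + 7/30)*(47153/542) = -1193/30*47153/542 = -56253529/16260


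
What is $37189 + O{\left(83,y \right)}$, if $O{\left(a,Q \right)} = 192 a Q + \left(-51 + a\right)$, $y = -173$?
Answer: $-2719707$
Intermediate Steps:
$O{\left(a,Q \right)} = -51 + a + 192 Q a$ ($O{\left(a,Q \right)} = 192 Q a + \left(-51 + a\right) = -51 + a + 192 Q a$)
$37189 + O{\left(83,y \right)} = 37189 + \left(-51 + 83 + 192 \left(-173\right) 83\right) = 37189 - 2756896 = -2719707$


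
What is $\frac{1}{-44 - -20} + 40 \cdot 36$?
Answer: $\frac{34559}{24} \approx 1440.0$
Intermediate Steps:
$\frac{1}{-44 - -20} + 40 \cdot 36 = \frac{1}{-44 + 20} + 1440 = \frac{1}{-24} + 1440 = - \frac{1}{24} + 1440 = \frac{34559}{24}$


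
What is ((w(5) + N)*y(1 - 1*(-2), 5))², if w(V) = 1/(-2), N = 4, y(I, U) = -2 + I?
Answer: 49/4 ≈ 12.250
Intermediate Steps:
w(V) = -½
((w(5) + N)*y(1 - 1*(-2), 5))² = ((-½ + 4)*(-2 + (1 - 1*(-2))))² = (7*(-2 + (1 + 2))/2)² = (7*(-2 + 3)/2)² = ((7/2)*1)² = (7/2)² = 49/4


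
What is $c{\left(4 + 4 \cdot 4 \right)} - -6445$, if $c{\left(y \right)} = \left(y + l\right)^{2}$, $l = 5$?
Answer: $7070$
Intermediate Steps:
$c{\left(y \right)} = \left(5 + y\right)^{2}$ ($c{\left(y \right)} = \left(y + 5\right)^{2} = \left(5 + y\right)^{2}$)
$c{\left(4 + 4 \cdot 4 \right)} - -6445 = \left(5 + \left(4 + 4 \cdot 4\right)\right)^{2} - -6445 = \left(5 + \left(4 + 16\right)\right)^{2} + 6445 = \left(5 + 20\right)^{2} + 6445 = 25^{2} + 6445 = 625 + 6445 = 7070$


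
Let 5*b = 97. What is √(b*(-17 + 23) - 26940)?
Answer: 3*I*√74510/5 ≈ 163.78*I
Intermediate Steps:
b = 97/5 (b = (⅕)*97 = 97/5 ≈ 19.400)
√(b*(-17 + 23) - 26940) = √(97*(-17 + 23)/5 - 26940) = √((97/5)*6 - 26940) = √(582/5 - 26940) = √(-134118/5) = 3*I*√74510/5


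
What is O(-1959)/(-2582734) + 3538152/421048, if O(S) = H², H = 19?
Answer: 1142244183655/135931873154 ≈ 8.4031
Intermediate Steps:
O(S) = 361 (O(S) = 19² = 361)
O(-1959)/(-2582734) + 3538152/421048 = 361/(-2582734) + 3538152/421048 = 361*(-1/2582734) + 3538152*(1/421048) = -361/2582734 + 442269/52631 = 1142244183655/135931873154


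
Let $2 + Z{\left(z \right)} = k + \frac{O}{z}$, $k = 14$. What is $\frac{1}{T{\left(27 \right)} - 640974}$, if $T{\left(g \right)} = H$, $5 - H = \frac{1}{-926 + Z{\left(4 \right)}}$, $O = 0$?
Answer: $- \frac{914}{585845665} \approx -1.5601 \cdot 10^{-6}$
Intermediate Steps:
$Z{\left(z \right)} = 12$ ($Z{\left(z \right)} = -2 + \left(14 + \frac{0}{z}\right) = -2 + \left(14 + 0\right) = -2 + 14 = 12$)
$H = \frac{4571}{914}$ ($H = 5 - \frac{1}{-926 + 12} = 5 - \frac{1}{-914} = 5 - - \frac{1}{914} = 5 + \frac{1}{914} = \frac{4571}{914} \approx 5.0011$)
$T{\left(g \right)} = \frac{4571}{914}$
$\frac{1}{T{\left(27 \right)} - 640974} = \frac{1}{\frac{4571}{914} - 640974} = \frac{1}{- \frac{585845665}{914}} = - \frac{914}{585845665}$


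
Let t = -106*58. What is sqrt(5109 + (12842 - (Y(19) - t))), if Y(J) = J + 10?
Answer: 29*sqrt(14) ≈ 108.51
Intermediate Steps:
Y(J) = 10 + J
t = -6148
sqrt(5109 + (12842 - (Y(19) - t))) = sqrt(5109 + (12842 - ((10 + 19) - 1*(-6148)))) = sqrt(5109 + (12842 - (29 + 6148))) = sqrt(5109 + (12842 - 1*6177)) = sqrt(5109 + (12842 - 6177)) = sqrt(5109 + 6665) = sqrt(11774) = 29*sqrt(14)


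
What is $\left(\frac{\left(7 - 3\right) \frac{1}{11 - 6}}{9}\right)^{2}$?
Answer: $\frac{16}{2025} \approx 0.0079012$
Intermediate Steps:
$\left(\frac{\left(7 - 3\right) \frac{1}{11 - 6}}{9}\right)^{2} = \left(\frac{4}{5} \cdot \frac{1}{9}\right)^{2} = \left(\frac{4}{45}\right)^{2} = \frac{16}{2025}$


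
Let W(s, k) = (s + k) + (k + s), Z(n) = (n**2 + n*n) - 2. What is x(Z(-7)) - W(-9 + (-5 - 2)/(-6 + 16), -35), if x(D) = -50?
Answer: 197/5 ≈ 39.400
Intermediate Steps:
Z(n) = -2 + 2*n**2 (Z(n) = (n**2 + n**2) - 2 = 2*n**2 - 2 = -2 + 2*n**2)
W(s, k) = 2*k + 2*s (W(s, k) = (k + s) + (k + s) = 2*k + 2*s)
x(Z(-7)) - W(-9 + (-5 - 2)/(-6 + 16), -35) = -50 - (2*(-35) + 2*(-9 + (-5 - 2)/(-6 + 16))) = -50 - (-70 + 2*(-9 - 7/10)) = -50 - (-70 + 2*(-97/10)) = -50 - (-70 - 97/5) = -50 - 1*(-447/5) = -50 + 447/5 = 197/5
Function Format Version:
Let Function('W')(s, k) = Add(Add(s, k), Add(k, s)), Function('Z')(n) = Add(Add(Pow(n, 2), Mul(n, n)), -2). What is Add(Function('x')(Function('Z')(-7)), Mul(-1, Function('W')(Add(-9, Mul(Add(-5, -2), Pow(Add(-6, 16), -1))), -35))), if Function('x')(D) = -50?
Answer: Rational(197, 5) ≈ 39.400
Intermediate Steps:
Function('Z')(n) = Add(-2, Mul(2, Pow(n, 2))) (Function('Z')(n) = Add(Add(Pow(n, 2), Pow(n, 2)), -2) = Add(Mul(2, Pow(n, 2)), -2) = Add(-2, Mul(2, Pow(n, 2))))
Function('W')(s, k) = Add(Mul(2, k), Mul(2, s)) (Function('W')(s, k) = Add(Add(k, s), Add(k, s)) = Add(Mul(2, k), Mul(2, s)))
Add(Function('x')(Function('Z')(-7)), Mul(-1, Function('W')(Add(-9, Mul(Add(-5, -2), Pow(Add(-6, 16), -1))), -35))) = Add(-50, Mul(-1, Add(Mul(2, -35), Mul(2, Add(-9, Mul(Add(-5, -2), Pow(Add(-6, 16), -1))))))) = Add(-50, Mul(-1, Add(-70, Mul(2, Add(-9, Mul(-7, Pow(10, -1))))))) = Add(-50, Mul(-1, Add(-70, Mul(2, Add(-9, Mul(-7, Rational(1, 10))))))) = Add(-50, Mul(-1, Add(-70, Mul(2, Add(-9, Rational(-7, 10)))))) = Add(-50, Mul(-1, Add(-70, Mul(2, Rational(-97, 10))))) = Add(-50, Mul(-1, Add(-70, Rational(-97, 5)))) = Add(-50, Mul(-1, Rational(-447, 5))) = Add(-50, Rational(447, 5)) = Rational(197, 5)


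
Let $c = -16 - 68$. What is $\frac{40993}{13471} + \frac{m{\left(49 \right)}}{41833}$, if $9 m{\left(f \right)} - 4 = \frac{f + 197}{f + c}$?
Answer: $\frac{540179525309}{177512688045} \approx 3.043$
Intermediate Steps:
$c = -84$
$m{\left(f \right)} = \frac{4}{9} + \frac{197 + f}{9 \left(-84 + f\right)}$ ($m{\left(f \right)} = \frac{4}{9} + \frac{\left(f + 197\right) \frac{1}{f - 84}}{9} = \frac{4}{9} + \frac{\left(197 + f\right) \frac{1}{-84 + f}}{9} = \frac{4}{9} + \frac{\frac{1}{-84 + f} \left(197 + f\right)}{9} = \frac{4}{9} + \frac{197 + f}{9 \left(-84 + f\right)}$)
$\frac{40993}{13471} + \frac{m{\left(49 \right)}}{41833} = \frac{40993}{13471} + \frac{\frac{1}{9} \frac{1}{-84 + 49} \left(-139 + 5 \cdot 49\right)}{41833} = 40993 \cdot \frac{1}{13471} + \frac{-139 + 245}{9 \left(-35\right)} \frac{1}{41833} = \frac{40993}{13471} + \frac{1}{9} \left(- \frac{1}{35}\right) 106 \cdot \frac{1}{41833} = \frac{40993}{13471} - \frac{106}{13177395} = \frac{540179525309}{177512688045}$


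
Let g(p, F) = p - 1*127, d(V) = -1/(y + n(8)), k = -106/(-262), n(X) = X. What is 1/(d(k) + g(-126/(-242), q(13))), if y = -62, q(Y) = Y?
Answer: -6534/826295 ≈ -0.0079076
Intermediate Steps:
k = 53/131 (k = -106*(-1/262) = 53/131 ≈ 0.40458)
d(V) = 1/54 (d(V) = -1/(-62 + 8) = -1/(-54) = -1*(-1/54) = 1/54)
g(p, F) = -127 + p (g(p, F) = p - 127 = -127 + p)
1/(d(k) + g(-126/(-242), q(13))) = 1/(1/54 + (-127 - 126/(-242))) = 1/(1/54 + (-127 - 126*(-1/242))) = 1/(1/54 + (-127 + 63/121)) = 1/(1/54 - 15304/121) = 1/(-826295/6534) = -6534/826295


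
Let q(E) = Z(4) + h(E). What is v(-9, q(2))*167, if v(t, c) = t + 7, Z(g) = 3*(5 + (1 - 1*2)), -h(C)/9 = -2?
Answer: -334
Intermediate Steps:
h(C) = 18 (h(C) = -9*(-2) = 18)
Z(g) = 12 (Z(g) = 3*(5 + (1 - 2)) = 3*(5 - 1) = 3*4 = 12)
q(E) = 30 (q(E) = 12 + 18 = 30)
v(t, c) = 7 + t
v(-9, q(2))*167 = (7 - 9)*167 = -2*167 = -334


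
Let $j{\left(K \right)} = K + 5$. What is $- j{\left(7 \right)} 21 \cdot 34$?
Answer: $-8568$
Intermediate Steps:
$j{\left(K \right)} = 5 + K$
$- j{\left(7 \right)} 21 \cdot 34 = - \left(5 + 7\right) 21 \cdot 34 = - 12 \cdot 21 \cdot 34 = - 252 \cdot 34 = \left(-1\right) 8568 = -8568$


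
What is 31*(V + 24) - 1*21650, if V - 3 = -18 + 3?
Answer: -21278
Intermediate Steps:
V = -12 (V = 3 + (-18 + 3) = 3 - 15 = -12)
31*(V + 24) - 1*21650 = 31*(-12 + 24) - 1*21650 = 31*12 - 21650 = 372 - 21650 = -21278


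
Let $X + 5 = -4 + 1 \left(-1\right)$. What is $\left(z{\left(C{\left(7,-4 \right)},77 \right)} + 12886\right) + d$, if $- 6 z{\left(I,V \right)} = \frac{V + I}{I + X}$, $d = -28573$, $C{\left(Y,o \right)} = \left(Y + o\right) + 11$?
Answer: $- \frac{376579}{24} \approx -15691.0$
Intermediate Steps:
$C{\left(Y,o \right)} = 11 + Y + o$
$X = -10$ ($X = -5 + \left(-4 + 1 \left(-1\right)\right) = -5 - 5 = -10$)
$z{\left(I,V \right)} = - \frac{I + V}{6 \left(-10 + I\right)}$ ($z{\left(I,V \right)} = - \frac{\left(V + I\right) \frac{1}{I - 10}}{6} = - \frac{\left(I + V\right) \frac{1}{-10 + I}}{6} = - \frac{\frac{1}{-10 + I} \left(I + V\right)}{6} = - \frac{I + V}{6 \left(-10 + I\right)}$)
$\left(z{\left(C{\left(7,-4 \right)},77 \right)} + 12886\right) + d = \left(\frac{- (11 + 7 - 4) - 77}{6 \left(-10 + \left(11 + 7 - 4\right)\right)} + 12886\right) - 28573 = \left(\frac{\left(-1\right) 14 - 77}{6 \left(-10 + 14\right)} + 12886\right) - 28573 = \left(\frac{-14 - 77}{6 \cdot 4} + 12886\right) - 28573 = \left(\frac{1}{6} \cdot \frac{1}{4} \left(-91\right) + 12886\right) - 28573 = \left(- \frac{91}{24} + 12886\right) - 28573 = \frac{309173}{24} - 28573 = - \frac{376579}{24}$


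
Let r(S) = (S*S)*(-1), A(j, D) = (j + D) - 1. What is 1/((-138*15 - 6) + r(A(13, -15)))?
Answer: -1/2085 ≈ -0.00047962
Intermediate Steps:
A(j, D) = -1 + D + j (A(j, D) = (D + j) - 1 = -1 + D + j)
r(S) = -S² (r(S) = S²*(-1) = -S²)
1/((-138*15 - 6) + r(A(13, -15))) = 1/((-138*15 - 6) - (-1 - 15 + 13)²) = 1/((-2070 - 6) - 1*(-3)²) = 1/(-2076 - 1*9) = 1/(-2076 - 9) = 1/(-2085) = -1/2085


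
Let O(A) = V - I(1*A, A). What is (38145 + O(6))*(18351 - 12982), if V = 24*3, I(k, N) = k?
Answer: 205154859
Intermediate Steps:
V = 72
O(A) = 72 - A
(38145 + O(6))*(18351 - 12982) = (38145 + (72 - 1*6))*(18351 - 12982) = (38145 + (72 - 6))*5369 = (38145 + 66)*5369 = 38211*5369 = 205154859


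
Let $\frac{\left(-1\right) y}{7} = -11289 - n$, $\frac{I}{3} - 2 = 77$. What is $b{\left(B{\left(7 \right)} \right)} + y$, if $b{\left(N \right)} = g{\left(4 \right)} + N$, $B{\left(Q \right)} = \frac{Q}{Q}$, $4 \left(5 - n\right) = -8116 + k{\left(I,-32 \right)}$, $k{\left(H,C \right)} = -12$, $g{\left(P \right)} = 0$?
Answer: $93283$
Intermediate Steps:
$I = 237$ ($I = 6 + 3 \cdot 77 = 6 + 231 = 237$)
$n = 2037$ ($n = 5 - \frac{-8116 - 12}{4} = 5 - -2032 = 5 + 2032 = 2037$)
$B{\left(Q \right)} = 1$
$b{\left(N \right)} = N$ ($b{\left(N \right)} = 0 + N = N$)
$y = 93282$ ($y = - 7 \left(-11289 - 2037\right) = \left(-7\right) \left(-13326\right) = 93282$)
$b{\left(B{\left(7 \right)} \right)} + y = 1 + 93282 = 93283$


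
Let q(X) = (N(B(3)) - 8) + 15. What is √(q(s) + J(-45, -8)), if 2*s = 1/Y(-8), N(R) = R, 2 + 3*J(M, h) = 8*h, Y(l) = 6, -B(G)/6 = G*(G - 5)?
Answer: √21 ≈ 4.5826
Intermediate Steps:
B(G) = -6*G*(-5 + G) (B(G) = -6*G*(G - 5) = -6*G*(-5 + G))
J(M, h) = -⅔ + 8*h/3 (J(M, h) = -⅔ + (8*h)/3 = -⅔ + 8*h/3)
s = 1/12 (s = (½)/6 = (½)*(⅙) = 1/12 ≈ 0.083333)
q(X) = 43 (q(X) = (6*3*(5 - 1*3) - 8) + 15 = (6*3*(5 - 3) - 8) + 15 = (6*3*2 - 8) + 15 = (36 - 8) + 15 = 28 + 15 = 43)
√(q(s) + J(-45, -8)) = √(43 + (-⅔ + (8/3)*(-8))) = √(43 + (-⅔ - 64/3)) = √(43 - 22) = √21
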